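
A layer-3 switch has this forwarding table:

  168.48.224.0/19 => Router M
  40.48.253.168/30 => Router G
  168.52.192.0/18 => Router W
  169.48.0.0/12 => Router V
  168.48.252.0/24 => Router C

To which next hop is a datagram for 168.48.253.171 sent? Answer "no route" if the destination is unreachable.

Router M

Routes whose prefix contains 168.48.253.171:
  168.48.224.0/19 (168.48.224.0 - 168.48.255.255) -> Router M
More-specific entries that do NOT match:
  40.48.253.168/30 (40.48.253.168 - 40.48.253.171) does not contain 168.48.253.171
  168.48.252.0/24 (168.48.252.0 - 168.48.252.255) does not contain 168.48.253.171
Longest matching prefix is /19 -> next hop Router M.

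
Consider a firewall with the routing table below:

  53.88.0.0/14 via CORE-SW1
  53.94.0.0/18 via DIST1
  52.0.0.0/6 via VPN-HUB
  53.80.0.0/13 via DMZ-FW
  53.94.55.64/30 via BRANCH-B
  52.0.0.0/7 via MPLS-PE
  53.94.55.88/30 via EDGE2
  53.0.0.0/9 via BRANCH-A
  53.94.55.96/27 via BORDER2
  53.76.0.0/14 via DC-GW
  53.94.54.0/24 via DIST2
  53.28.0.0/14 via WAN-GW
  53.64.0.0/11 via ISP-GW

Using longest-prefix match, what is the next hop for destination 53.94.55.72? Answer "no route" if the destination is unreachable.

DIST1

Routes whose prefix contains 53.94.55.72:
  52.0.0.0/6 (52.0.0.0 - 55.255.255.255) -> VPN-HUB
  52.0.0.0/7 (52.0.0.0 - 53.255.255.255) -> MPLS-PE
  53.0.0.0/9 (53.0.0.0 - 53.127.255.255) -> BRANCH-A
  53.64.0.0/11 (53.64.0.0 - 53.95.255.255) -> ISP-GW
  53.94.0.0/18 (53.94.0.0 - 53.94.63.255) -> DIST1
More-specific entries that do NOT match:
  53.94.55.64/30 (53.94.55.64 - 53.94.55.67) does not contain 53.94.55.72
  53.94.55.88/30 (53.94.55.88 - 53.94.55.91) does not contain 53.94.55.72
  53.94.55.96/27 (53.94.55.96 - 53.94.55.127) does not contain 53.94.55.72
  53.94.54.0/24 (53.94.54.0 - 53.94.54.255) does not contain 53.94.55.72
Longest matching prefix is /18 -> next hop DIST1.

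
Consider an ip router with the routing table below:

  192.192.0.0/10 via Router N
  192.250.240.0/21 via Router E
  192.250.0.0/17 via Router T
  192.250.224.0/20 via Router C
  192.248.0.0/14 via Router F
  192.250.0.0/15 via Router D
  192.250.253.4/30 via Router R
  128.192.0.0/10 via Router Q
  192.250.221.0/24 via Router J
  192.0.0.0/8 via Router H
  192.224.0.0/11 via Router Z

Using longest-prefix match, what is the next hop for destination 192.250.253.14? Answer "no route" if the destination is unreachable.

Routes whose prefix contains 192.250.253.14:
  192.0.0.0/8 (192.0.0.0 - 192.255.255.255) -> Router H
  192.192.0.0/10 (192.192.0.0 - 192.255.255.255) -> Router N
  192.224.0.0/11 (192.224.0.0 - 192.255.255.255) -> Router Z
  192.248.0.0/14 (192.248.0.0 - 192.251.255.255) -> Router F
  192.250.0.0/15 (192.250.0.0 - 192.251.255.255) -> Router D
More-specific entries that do NOT match:
  192.250.253.4/30 (192.250.253.4 - 192.250.253.7) does not contain 192.250.253.14
  192.250.221.0/24 (192.250.221.0 - 192.250.221.255) does not contain 192.250.253.14
  192.250.240.0/21 (192.250.240.0 - 192.250.247.255) does not contain 192.250.253.14
  192.250.224.0/20 (192.250.224.0 - 192.250.239.255) does not contain 192.250.253.14
  192.250.0.0/17 (192.250.0.0 - 192.250.127.255) does not contain 192.250.253.14
Longest matching prefix is /15 -> next hop Router D.

Router D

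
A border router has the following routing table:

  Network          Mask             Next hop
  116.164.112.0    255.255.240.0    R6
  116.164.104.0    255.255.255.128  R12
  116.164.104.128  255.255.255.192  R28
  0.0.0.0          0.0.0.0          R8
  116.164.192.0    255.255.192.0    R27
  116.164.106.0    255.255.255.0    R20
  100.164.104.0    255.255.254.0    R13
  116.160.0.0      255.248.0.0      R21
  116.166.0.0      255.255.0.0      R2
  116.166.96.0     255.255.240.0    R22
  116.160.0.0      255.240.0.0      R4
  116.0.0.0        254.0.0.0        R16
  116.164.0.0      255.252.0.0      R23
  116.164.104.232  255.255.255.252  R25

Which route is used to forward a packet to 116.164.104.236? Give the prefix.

Entries matching 116.164.104.236:
  0.0.0.0/0 (default, matches everything)
  116.0.0.0/7 (116.0.0.0 - 117.255.255.255)
  116.160.0.0/12 (116.160.0.0 - 116.175.255.255)
  116.160.0.0/13 (116.160.0.0 - 116.167.255.255)
  116.164.0.0/14 (116.164.0.0 - 116.167.255.255)
Most specific is 116.164.0.0/14.

116.164.0.0/14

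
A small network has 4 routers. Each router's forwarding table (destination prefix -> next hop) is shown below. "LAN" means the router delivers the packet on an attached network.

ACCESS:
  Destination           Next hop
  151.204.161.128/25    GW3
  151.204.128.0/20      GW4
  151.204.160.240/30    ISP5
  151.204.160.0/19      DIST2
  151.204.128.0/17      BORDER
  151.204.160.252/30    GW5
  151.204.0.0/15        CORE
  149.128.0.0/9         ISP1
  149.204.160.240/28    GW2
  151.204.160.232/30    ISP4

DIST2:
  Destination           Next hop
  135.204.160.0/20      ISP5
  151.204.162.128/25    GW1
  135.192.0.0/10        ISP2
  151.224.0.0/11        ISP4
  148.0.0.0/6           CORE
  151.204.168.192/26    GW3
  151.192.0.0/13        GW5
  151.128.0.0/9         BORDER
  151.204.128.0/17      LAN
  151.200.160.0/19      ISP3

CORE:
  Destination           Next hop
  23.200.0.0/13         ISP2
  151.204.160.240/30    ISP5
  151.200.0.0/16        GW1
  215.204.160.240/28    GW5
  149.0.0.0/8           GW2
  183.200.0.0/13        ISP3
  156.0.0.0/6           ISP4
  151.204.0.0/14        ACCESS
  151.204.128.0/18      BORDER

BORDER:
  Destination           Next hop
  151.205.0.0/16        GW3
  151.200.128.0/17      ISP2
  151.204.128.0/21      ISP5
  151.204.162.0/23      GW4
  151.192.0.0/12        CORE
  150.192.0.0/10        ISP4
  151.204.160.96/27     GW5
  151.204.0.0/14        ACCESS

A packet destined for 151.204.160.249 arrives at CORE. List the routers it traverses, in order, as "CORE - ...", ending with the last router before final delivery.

At CORE: longest match for 151.204.160.249 is 151.204.128.0/18 -> BORDER
At BORDER: longest match for 151.204.160.249 is 151.204.0.0/14 -> ACCESS
At ACCESS: longest match for 151.204.160.249 is 151.204.160.0/19 -> DIST2
At DIST2: longest match for 151.204.160.249 is 151.204.128.0/17 -> LAN

CORE - BORDER - ACCESS - DIST2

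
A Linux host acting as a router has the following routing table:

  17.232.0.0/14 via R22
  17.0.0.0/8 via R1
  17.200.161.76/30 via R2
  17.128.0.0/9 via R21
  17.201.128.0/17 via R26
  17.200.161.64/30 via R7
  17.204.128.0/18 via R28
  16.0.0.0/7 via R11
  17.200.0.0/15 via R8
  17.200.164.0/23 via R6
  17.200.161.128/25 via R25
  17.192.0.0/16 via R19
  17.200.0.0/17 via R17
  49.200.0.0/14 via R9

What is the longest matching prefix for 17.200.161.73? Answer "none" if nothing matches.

Entries matching 17.200.161.73:
  16.0.0.0/7 (16.0.0.0 - 17.255.255.255)
  17.0.0.0/8 (17.0.0.0 - 17.255.255.255)
  17.128.0.0/9 (17.128.0.0 - 17.255.255.255)
  17.200.0.0/15 (17.200.0.0 - 17.201.255.255)
Most specific is 17.200.0.0/15.

17.200.0.0/15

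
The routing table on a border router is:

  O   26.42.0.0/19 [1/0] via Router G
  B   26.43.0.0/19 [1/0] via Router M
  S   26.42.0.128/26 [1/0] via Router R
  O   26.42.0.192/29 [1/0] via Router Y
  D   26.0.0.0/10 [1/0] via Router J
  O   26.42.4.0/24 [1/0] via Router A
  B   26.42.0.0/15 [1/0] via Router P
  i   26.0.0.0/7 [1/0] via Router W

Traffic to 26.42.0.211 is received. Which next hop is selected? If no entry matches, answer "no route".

Router G

Routes whose prefix contains 26.42.0.211:
  26.0.0.0/7 (26.0.0.0 - 27.255.255.255) -> Router W
  26.0.0.0/10 (26.0.0.0 - 26.63.255.255) -> Router J
  26.42.0.0/15 (26.42.0.0 - 26.43.255.255) -> Router P
  26.42.0.0/19 (26.42.0.0 - 26.42.31.255) -> Router G
More-specific entries that do NOT match:
  26.42.0.192/29 (26.42.0.192 - 26.42.0.199) does not contain 26.42.0.211
  26.42.0.128/26 (26.42.0.128 - 26.42.0.191) does not contain 26.42.0.211
  26.42.4.0/24 (26.42.4.0 - 26.42.4.255) does not contain 26.42.0.211
Longest matching prefix is /19 -> next hop Router G.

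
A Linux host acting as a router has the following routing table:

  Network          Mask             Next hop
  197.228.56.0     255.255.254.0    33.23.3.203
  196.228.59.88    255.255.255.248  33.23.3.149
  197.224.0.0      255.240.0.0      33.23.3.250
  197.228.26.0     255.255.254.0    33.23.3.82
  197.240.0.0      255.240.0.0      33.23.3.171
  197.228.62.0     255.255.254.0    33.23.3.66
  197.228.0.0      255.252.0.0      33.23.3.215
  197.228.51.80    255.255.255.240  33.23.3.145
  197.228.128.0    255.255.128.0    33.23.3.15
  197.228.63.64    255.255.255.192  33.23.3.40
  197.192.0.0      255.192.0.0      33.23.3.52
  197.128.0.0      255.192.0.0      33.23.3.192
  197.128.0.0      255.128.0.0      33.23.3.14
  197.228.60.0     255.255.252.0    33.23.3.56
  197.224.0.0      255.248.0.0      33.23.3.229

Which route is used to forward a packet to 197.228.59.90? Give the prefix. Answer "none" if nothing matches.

197.228.0.0/14

Entries matching 197.228.59.90:
  197.128.0.0/9 (197.128.0.0 - 197.255.255.255)
  197.192.0.0/10 (197.192.0.0 - 197.255.255.255)
  197.224.0.0/12 (197.224.0.0 - 197.239.255.255)
  197.224.0.0/13 (197.224.0.0 - 197.231.255.255)
  197.228.0.0/14 (197.228.0.0 - 197.231.255.255)
Most specific is 197.228.0.0/14.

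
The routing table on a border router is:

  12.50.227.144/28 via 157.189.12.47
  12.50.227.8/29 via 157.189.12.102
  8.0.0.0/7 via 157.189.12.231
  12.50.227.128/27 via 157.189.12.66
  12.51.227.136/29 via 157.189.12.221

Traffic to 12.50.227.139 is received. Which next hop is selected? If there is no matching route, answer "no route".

157.189.12.66

Routes whose prefix contains 12.50.227.139:
  12.50.227.128/27 (12.50.227.128 - 12.50.227.159) -> 157.189.12.66
More-specific entries that do NOT match:
  12.50.227.8/29 (12.50.227.8 - 12.50.227.15) does not contain 12.50.227.139
  12.51.227.136/29 (12.51.227.136 - 12.51.227.143) does not contain 12.50.227.139
  12.50.227.144/28 (12.50.227.144 - 12.50.227.159) does not contain 12.50.227.139
Longest matching prefix is /27 -> next hop 157.189.12.66.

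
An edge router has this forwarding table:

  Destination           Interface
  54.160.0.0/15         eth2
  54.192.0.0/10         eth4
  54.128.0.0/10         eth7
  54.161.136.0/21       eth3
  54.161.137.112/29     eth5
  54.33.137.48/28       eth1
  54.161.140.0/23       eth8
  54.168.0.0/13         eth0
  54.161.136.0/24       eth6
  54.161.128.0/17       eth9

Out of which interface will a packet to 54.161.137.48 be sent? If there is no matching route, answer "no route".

Routes whose prefix contains 54.161.137.48:
  54.128.0.0/10 (54.128.0.0 - 54.191.255.255) -> eth7
  54.160.0.0/15 (54.160.0.0 - 54.161.255.255) -> eth2
  54.161.128.0/17 (54.161.128.0 - 54.161.255.255) -> eth9
  54.161.136.0/21 (54.161.136.0 - 54.161.143.255) -> eth3
More-specific entries that do NOT match:
  54.161.137.112/29 (54.161.137.112 - 54.161.137.119) does not contain 54.161.137.48
  54.33.137.48/28 (54.33.137.48 - 54.33.137.63) does not contain 54.161.137.48
  54.161.136.0/24 (54.161.136.0 - 54.161.136.255) does not contain 54.161.137.48
  54.161.140.0/23 (54.161.140.0 - 54.161.141.255) does not contain 54.161.137.48
Longest matching prefix is /21 -> interface eth3.

eth3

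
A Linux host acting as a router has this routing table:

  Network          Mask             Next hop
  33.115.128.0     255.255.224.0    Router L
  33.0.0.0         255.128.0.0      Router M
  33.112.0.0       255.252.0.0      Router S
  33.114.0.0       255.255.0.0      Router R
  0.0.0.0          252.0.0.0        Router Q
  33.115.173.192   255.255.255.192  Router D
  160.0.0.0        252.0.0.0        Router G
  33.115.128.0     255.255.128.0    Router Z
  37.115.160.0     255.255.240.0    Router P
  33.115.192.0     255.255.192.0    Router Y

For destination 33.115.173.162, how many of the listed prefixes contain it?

3

Prefixes containing 33.115.173.162:
  33.0.0.0/9 (33.0.0.0 - 33.127.255.255)
  33.112.0.0/14 (33.112.0.0 - 33.115.255.255)
  33.115.128.0/17 (33.115.128.0 - 33.115.255.255)
Total matching entries: 3.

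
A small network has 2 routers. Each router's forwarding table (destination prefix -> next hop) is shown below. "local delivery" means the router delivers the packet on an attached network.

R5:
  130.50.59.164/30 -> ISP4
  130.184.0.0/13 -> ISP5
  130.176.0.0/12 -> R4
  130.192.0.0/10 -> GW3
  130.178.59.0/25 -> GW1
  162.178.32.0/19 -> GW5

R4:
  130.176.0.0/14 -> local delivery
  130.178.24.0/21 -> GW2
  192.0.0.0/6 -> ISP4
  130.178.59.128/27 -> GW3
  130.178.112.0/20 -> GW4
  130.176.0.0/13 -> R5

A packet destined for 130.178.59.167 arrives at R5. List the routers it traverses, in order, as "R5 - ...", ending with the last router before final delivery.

At R5: longest match for 130.178.59.167 is 130.176.0.0/12 -> R4
At R4: longest match for 130.178.59.167 is 130.176.0.0/14 -> local delivery

R5 - R4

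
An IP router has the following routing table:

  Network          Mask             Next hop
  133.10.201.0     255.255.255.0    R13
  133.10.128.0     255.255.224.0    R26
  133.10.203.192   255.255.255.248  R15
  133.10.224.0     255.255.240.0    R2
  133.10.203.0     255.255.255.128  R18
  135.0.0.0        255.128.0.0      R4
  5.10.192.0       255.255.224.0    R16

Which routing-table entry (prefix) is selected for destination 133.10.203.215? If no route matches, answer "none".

133.10.203.215 is outside every listed prefix and there is no default route.

none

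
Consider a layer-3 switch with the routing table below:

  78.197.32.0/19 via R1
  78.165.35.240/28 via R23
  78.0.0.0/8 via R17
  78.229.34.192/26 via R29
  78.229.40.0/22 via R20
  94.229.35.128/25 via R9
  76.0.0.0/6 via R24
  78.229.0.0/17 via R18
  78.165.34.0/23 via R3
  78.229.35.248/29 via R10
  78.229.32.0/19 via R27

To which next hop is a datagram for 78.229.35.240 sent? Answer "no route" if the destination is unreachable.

Routes whose prefix contains 78.229.35.240:
  76.0.0.0/6 (76.0.0.0 - 79.255.255.255) -> R24
  78.0.0.0/8 (78.0.0.0 - 78.255.255.255) -> R17
  78.229.0.0/17 (78.229.0.0 - 78.229.127.255) -> R18
  78.229.32.0/19 (78.229.32.0 - 78.229.63.255) -> R27
More-specific entries that do NOT match:
  78.229.35.248/29 (78.229.35.248 - 78.229.35.255) does not contain 78.229.35.240
  78.165.35.240/28 (78.165.35.240 - 78.165.35.255) does not contain 78.229.35.240
  78.229.34.192/26 (78.229.34.192 - 78.229.34.255) does not contain 78.229.35.240
  94.229.35.128/25 (94.229.35.128 - 94.229.35.255) does not contain 78.229.35.240
  78.165.34.0/23 (78.165.34.0 - 78.165.35.255) does not contain 78.229.35.240
  78.229.40.0/22 (78.229.40.0 - 78.229.43.255) does not contain 78.229.35.240
Longest matching prefix is /19 -> next hop R27.

R27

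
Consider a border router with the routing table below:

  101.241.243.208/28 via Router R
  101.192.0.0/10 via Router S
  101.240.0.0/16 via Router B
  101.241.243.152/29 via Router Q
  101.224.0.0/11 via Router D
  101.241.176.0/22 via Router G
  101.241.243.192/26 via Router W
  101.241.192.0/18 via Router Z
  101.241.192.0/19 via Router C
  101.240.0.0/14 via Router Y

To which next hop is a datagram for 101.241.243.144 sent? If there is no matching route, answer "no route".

Router Z

Routes whose prefix contains 101.241.243.144:
  101.192.0.0/10 (101.192.0.0 - 101.255.255.255) -> Router S
  101.224.0.0/11 (101.224.0.0 - 101.255.255.255) -> Router D
  101.240.0.0/14 (101.240.0.0 - 101.243.255.255) -> Router Y
  101.241.192.0/18 (101.241.192.0 - 101.241.255.255) -> Router Z
More-specific entries that do NOT match:
  101.241.243.152/29 (101.241.243.152 - 101.241.243.159) does not contain 101.241.243.144
  101.241.243.208/28 (101.241.243.208 - 101.241.243.223) does not contain 101.241.243.144
  101.241.243.192/26 (101.241.243.192 - 101.241.243.255) does not contain 101.241.243.144
  101.241.176.0/22 (101.241.176.0 - 101.241.179.255) does not contain 101.241.243.144
  101.241.192.0/19 (101.241.192.0 - 101.241.223.255) does not contain 101.241.243.144
Longest matching prefix is /18 -> next hop Router Z.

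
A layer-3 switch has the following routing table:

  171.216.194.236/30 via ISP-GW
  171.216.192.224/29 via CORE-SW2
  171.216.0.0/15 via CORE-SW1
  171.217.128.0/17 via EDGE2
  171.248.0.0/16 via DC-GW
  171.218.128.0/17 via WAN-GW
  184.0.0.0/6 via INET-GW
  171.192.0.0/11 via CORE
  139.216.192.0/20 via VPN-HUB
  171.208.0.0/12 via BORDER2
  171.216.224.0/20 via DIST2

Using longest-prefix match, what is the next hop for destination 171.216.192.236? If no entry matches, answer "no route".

CORE-SW1

Routes whose prefix contains 171.216.192.236:
  171.192.0.0/11 (171.192.0.0 - 171.223.255.255) -> CORE
  171.208.0.0/12 (171.208.0.0 - 171.223.255.255) -> BORDER2
  171.216.0.0/15 (171.216.0.0 - 171.217.255.255) -> CORE-SW1
More-specific entries that do NOT match:
  171.216.194.236/30 (171.216.194.236 - 171.216.194.239) does not contain 171.216.192.236
  171.216.192.224/29 (171.216.192.224 - 171.216.192.231) does not contain 171.216.192.236
  139.216.192.0/20 (139.216.192.0 - 139.216.207.255) does not contain 171.216.192.236
  171.216.224.0/20 (171.216.224.0 - 171.216.239.255) does not contain 171.216.192.236
  171.217.128.0/17 (171.217.128.0 - 171.217.255.255) does not contain 171.216.192.236
  171.218.128.0/17 (171.218.128.0 - 171.218.255.255) does not contain 171.216.192.236
  171.248.0.0/16 (171.248.0.0 - 171.248.255.255) does not contain 171.216.192.236
Longest matching prefix is /15 -> next hop CORE-SW1.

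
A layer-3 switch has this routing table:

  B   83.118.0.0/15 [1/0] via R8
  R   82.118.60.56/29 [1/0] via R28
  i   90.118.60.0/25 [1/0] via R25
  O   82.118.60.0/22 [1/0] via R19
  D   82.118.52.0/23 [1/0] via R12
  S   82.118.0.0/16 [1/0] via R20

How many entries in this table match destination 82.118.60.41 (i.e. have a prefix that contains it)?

Prefixes containing 82.118.60.41:
  82.118.0.0/16 (82.118.0.0 - 82.118.255.255)
  82.118.60.0/22 (82.118.60.0 - 82.118.63.255)
Total matching entries: 2.

2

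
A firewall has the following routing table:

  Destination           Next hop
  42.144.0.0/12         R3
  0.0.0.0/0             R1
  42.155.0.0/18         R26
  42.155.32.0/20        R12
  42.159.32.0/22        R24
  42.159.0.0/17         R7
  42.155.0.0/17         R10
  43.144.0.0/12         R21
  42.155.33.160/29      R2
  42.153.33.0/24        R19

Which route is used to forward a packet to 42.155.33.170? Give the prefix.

42.155.32.0/20

Entries matching 42.155.33.170:
  0.0.0.0/0 (default, matches everything)
  42.144.0.0/12 (42.144.0.0 - 42.159.255.255)
  42.155.0.0/17 (42.155.0.0 - 42.155.127.255)
  42.155.0.0/18 (42.155.0.0 - 42.155.63.255)
  42.155.32.0/20 (42.155.32.0 - 42.155.47.255)
Most specific is 42.155.32.0/20.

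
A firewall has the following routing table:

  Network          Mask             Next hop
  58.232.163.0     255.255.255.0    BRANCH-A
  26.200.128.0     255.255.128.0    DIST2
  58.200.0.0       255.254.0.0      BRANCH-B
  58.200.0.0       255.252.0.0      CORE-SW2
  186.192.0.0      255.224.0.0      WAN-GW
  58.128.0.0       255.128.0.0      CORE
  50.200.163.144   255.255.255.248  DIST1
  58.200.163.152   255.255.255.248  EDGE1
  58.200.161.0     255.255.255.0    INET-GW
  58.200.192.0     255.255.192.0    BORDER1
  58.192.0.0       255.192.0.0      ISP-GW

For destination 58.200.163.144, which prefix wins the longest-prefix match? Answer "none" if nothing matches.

58.200.0.0/15

Entries matching 58.200.163.144:
  58.128.0.0/9 (58.128.0.0 - 58.255.255.255)
  58.192.0.0/10 (58.192.0.0 - 58.255.255.255)
  58.200.0.0/14 (58.200.0.0 - 58.203.255.255)
  58.200.0.0/15 (58.200.0.0 - 58.201.255.255)
Most specific is 58.200.0.0/15.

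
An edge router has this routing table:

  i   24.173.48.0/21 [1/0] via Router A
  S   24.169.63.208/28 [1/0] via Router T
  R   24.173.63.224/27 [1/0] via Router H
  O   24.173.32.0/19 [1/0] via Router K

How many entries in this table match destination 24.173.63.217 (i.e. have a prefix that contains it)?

Prefixes containing 24.173.63.217:
  24.173.32.0/19 (24.173.32.0 - 24.173.63.255)
Total matching entries: 1.

1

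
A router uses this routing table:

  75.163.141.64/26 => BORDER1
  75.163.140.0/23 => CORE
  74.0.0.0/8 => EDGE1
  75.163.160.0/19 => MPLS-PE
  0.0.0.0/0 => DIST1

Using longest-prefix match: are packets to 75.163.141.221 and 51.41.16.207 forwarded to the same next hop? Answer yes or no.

no

75.163.141.221: longest match 75.163.140.0/23 -> CORE
51.41.16.207: longest match 0.0.0.0/0 -> DIST1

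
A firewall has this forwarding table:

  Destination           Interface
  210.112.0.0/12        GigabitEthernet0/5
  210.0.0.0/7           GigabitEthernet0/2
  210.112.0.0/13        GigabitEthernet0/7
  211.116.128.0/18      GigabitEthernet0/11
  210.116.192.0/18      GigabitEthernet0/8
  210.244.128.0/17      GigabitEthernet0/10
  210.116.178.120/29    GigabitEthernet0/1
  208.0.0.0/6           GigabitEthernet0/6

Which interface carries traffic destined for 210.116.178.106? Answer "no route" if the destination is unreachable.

Routes whose prefix contains 210.116.178.106:
  208.0.0.0/6 (208.0.0.0 - 211.255.255.255) -> GigabitEthernet0/6
  210.0.0.0/7 (210.0.0.0 - 211.255.255.255) -> GigabitEthernet0/2
  210.112.0.0/12 (210.112.0.0 - 210.127.255.255) -> GigabitEthernet0/5
  210.112.0.0/13 (210.112.0.0 - 210.119.255.255) -> GigabitEthernet0/7
More-specific entries that do NOT match:
  210.116.178.120/29 (210.116.178.120 - 210.116.178.127) does not contain 210.116.178.106
  211.116.128.0/18 (211.116.128.0 - 211.116.191.255) does not contain 210.116.178.106
  210.116.192.0/18 (210.116.192.0 - 210.116.255.255) does not contain 210.116.178.106
  210.244.128.0/17 (210.244.128.0 - 210.244.255.255) does not contain 210.116.178.106
Longest matching prefix is /13 -> interface GigabitEthernet0/7.

GigabitEthernet0/7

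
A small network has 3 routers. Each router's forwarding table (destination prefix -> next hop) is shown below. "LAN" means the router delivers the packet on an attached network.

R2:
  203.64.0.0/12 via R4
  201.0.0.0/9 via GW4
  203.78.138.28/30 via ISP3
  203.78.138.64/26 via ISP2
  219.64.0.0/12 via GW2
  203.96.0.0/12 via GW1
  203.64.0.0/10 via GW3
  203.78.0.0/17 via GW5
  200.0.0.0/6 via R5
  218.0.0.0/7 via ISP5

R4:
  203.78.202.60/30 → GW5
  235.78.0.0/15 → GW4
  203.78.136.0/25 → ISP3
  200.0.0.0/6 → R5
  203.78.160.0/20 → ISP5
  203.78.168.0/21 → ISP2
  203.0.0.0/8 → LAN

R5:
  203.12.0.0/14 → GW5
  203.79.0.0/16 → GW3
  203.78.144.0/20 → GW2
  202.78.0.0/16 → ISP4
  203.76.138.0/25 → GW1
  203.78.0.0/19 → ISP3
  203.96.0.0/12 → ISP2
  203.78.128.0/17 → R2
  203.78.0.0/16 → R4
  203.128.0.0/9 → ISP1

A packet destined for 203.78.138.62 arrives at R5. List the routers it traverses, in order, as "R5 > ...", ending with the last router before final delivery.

At R5: longest match for 203.78.138.62 is 203.78.128.0/17 -> R2
At R2: longest match for 203.78.138.62 is 203.64.0.0/12 -> R4
At R4: longest match for 203.78.138.62 is 203.0.0.0/8 -> LAN

R5 > R2 > R4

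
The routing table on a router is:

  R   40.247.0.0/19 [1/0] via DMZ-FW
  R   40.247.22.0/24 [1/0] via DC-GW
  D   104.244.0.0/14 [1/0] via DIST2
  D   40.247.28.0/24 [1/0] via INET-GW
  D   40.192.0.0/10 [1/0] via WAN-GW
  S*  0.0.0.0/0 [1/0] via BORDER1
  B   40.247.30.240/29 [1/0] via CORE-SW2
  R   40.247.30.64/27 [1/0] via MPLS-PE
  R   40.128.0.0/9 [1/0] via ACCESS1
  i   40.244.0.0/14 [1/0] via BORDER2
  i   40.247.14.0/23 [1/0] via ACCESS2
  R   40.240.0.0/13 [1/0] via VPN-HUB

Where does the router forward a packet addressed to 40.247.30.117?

DMZ-FW

Routes whose prefix contains 40.247.30.117:
  0.0.0.0/0 (default, matches everything) -> BORDER1
  40.128.0.0/9 (40.128.0.0 - 40.255.255.255) -> ACCESS1
  40.192.0.0/10 (40.192.0.0 - 40.255.255.255) -> WAN-GW
  40.240.0.0/13 (40.240.0.0 - 40.247.255.255) -> VPN-HUB
  40.244.0.0/14 (40.244.0.0 - 40.247.255.255) -> BORDER2
  40.247.0.0/19 (40.247.0.0 - 40.247.31.255) -> DMZ-FW
More-specific entries that do NOT match:
  40.247.30.240/29 (40.247.30.240 - 40.247.30.247) does not contain 40.247.30.117
  40.247.30.64/27 (40.247.30.64 - 40.247.30.95) does not contain 40.247.30.117
  40.247.22.0/24 (40.247.22.0 - 40.247.22.255) does not contain 40.247.30.117
  40.247.28.0/24 (40.247.28.0 - 40.247.28.255) does not contain 40.247.30.117
  40.247.14.0/23 (40.247.14.0 - 40.247.15.255) does not contain 40.247.30.117
Longest matching prefix is /19 -> next hop DMZ-FW.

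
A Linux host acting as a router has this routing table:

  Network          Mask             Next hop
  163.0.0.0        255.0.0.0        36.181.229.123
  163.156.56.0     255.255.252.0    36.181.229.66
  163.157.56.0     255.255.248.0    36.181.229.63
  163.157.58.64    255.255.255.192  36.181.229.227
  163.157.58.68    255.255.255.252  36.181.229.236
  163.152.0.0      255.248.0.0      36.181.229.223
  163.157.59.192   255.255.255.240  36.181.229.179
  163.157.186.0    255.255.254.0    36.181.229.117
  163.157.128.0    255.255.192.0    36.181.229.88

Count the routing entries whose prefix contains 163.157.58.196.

3

Prefixes containing 163.157.58.196:
  163.0.0.0/8 (163.0.0.0 - 163.255.255.255)
  163.152.0.0/13 (163.152.0.0 - 163.159.255.255)
  163.157.56.0/21 (163.157.56.0 - 163.157.63.255)
Total matching entries: 3.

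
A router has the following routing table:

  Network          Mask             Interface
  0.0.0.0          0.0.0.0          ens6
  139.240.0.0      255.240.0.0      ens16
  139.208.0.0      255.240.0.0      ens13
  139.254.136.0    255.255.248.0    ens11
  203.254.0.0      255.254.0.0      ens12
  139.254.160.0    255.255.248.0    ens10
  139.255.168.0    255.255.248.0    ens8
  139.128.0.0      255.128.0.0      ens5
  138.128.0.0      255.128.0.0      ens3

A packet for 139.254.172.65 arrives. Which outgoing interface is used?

Routes whose prefix contains 139.254.172.65:
  0.0.0.0/0 (default, matches everything) -> ens6
  139.128.0.0/9 (139.128.0.0 - 139.255.255.255) -> ens5
  139.240.0.0/12 (139.240.0.0 - 139.255.255.255) -> ens16
More-specific entries that do NOT match:
  139.254.136.0/21 (139.254.136.0 - 139.254.143.255) does not contain 139.254.172.65
  139.254.160.0/21 (139.254.160.0 - 139.254.167.255) does not contain 139.254.172.65
  139.255.168.0/21 (139.255.168.0 - 139.255.175.255) does not contain 139.254.172.65
  203.254.0.0/15 (203.254.0.0 - 203.255.255.255) does not contain 139.254.172.65
Longest matching prefix is /12 -> interface ens16.

ens16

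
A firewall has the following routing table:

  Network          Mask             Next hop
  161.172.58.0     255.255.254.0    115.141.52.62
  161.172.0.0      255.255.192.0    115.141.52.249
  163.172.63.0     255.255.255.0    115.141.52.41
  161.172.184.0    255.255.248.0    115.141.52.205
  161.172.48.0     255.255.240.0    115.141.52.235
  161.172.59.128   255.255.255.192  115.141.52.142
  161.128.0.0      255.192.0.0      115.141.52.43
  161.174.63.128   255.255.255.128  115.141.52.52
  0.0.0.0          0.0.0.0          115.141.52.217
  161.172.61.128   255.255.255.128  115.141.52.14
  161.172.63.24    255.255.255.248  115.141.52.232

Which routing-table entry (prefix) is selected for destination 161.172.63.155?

161.172.48.0/20

Entries matching 161.172.63.155:
  0.0.0.0/0 (default, matches everything)
  161.128.0.0/10 (161.128.0.0 - 161.191.255.255)
  161.172.0.0/18 (161.172.0.0 - 161.172.63.255)
  161.172.48.0/20 (161.172.48.0 - 161.172.63.255)
Most specific is 161.172.48.0/20.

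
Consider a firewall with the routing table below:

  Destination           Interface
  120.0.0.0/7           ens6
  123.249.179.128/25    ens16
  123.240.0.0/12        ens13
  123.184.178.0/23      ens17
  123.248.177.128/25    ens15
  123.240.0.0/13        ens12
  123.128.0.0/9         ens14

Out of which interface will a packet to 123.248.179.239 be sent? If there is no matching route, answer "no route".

ens13

Routes whose prefix contains 123.248.179.239:
  123.128.0.0/9 (123.128.0.0 - 123.255.255.255) -> ens14
  123.240.0.0/12 (123.240.0.0 - 123.255.255.255) -> ens13
More-specific entries that do NOT match:
  123.249.179.128/25 (123.249.179.128 - 123.249.179.255) does not contain 123.248.179.239
  123.248.177.128/25 (123.248.177.128 - 123.248.177.255) does not contain 123.248.179.239
  123.184.178.0/23 (123.184.178.0 - 123.184.179.255) does not contain 123.248.179.239
  123.240.0.0/13 (123.240.0.0 - 123.247.255.255) does not contain 123.248.179.239
Longest matching prefix is /12 -> interface ens13.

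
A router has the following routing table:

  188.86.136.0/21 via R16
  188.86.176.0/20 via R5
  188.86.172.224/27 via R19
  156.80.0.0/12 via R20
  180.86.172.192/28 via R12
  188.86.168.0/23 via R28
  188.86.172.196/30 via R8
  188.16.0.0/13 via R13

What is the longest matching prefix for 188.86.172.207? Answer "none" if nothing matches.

none

188.86.172.207 is outside every listed prefix and there is no default route.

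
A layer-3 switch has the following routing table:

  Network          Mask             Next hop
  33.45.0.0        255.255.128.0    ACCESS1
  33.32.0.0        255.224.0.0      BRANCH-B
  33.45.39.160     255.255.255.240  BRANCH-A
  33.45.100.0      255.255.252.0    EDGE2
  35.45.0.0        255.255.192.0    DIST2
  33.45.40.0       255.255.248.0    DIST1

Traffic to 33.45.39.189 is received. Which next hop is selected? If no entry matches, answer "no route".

ACCESS1

Routes whose prefix contains 33.45.39.189:
  33.32.0.0/11 (33.32.0.0 - 33.63.255.255) -> BRANCH-B
  33.45.0.0/17 (33.45.0.0 - 33.45.127.255) -> ACCESS1
More-specific entries that do NOT match:
  33.45.39.160/28 (33.45.39.160 - 33.45.39.175) does not contain 33.45.39.189
  33.45.100.0/22 (33.45.100.0 - 33.45.103.255) does not contain 33.45.39.189
  33.45.40.0/21 (33.45.40.0 - 33.45.47.255) does not contain 33.45.39.189
  35.45.0.0/18 (35.45.0.0 - 35.45.63.255) does not contain 33.45.39.189
Longest matching prefix is /17 -> next hop ACCESS1.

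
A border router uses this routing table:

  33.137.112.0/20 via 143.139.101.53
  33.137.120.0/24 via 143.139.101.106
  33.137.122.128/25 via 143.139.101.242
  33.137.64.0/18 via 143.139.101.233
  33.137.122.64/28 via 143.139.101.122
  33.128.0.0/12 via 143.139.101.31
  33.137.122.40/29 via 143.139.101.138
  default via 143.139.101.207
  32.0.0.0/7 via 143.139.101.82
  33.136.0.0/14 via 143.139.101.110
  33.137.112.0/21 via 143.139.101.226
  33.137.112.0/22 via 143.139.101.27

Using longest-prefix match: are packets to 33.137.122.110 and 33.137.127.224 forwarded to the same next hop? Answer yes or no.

yes

33.137.122.110: longest match 33.137.112.0/20 -> 143.139.101.53
33.137.127.224: longest match 33.137.112.0/20 -> 143.139.101.53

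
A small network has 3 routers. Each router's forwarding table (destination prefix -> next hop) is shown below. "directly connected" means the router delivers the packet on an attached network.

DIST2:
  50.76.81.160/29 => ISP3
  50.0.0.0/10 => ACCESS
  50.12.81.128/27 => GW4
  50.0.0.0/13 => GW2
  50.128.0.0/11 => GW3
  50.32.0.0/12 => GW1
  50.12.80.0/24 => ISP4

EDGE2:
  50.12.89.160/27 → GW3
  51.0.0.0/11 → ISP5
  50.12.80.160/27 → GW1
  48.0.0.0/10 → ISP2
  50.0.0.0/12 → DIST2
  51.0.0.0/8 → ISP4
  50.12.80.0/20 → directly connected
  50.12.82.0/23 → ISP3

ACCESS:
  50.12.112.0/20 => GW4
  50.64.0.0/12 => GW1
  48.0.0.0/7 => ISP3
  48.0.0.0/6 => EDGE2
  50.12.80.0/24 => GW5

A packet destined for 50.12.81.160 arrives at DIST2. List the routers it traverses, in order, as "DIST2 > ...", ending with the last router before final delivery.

DIST2 > ACCESS > EDGE2

At DIST2: longest match for 50.12.81.160 is 50.0.0.0/10 -> ACCESS
At ACCESS: longest match for 50.12.81.160 is 48.0.0.0/6 -> EDGE2
At EDGE2: longest match for 50.12.81.160 is 50.12.80.0/20 -> directly connected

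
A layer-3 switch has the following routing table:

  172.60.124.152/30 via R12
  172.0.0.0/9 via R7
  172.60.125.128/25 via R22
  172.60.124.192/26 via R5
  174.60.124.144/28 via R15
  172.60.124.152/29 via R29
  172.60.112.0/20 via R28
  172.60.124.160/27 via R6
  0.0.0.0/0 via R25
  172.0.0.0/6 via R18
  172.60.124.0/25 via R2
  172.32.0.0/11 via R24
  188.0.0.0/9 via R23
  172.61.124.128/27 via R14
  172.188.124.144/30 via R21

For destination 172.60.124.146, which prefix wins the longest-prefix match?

Entries matching 172.60.124.146:
  0.0.0.0/0 (default, matches everything)
  172.0.0.0/6 (172.0.0.0 - 175.255.255.255)
  172.0.0.0/9 (172.0.0.0 - 172.127.255.255)
  172.32.0.0/11 (172.32.0.0 - 172.63.255.255)
  172.60.112.0/20 (172.60.112.0 - 172.60.127.255)
Most specific is 172.60.112.0/20.

172.60.112.0/20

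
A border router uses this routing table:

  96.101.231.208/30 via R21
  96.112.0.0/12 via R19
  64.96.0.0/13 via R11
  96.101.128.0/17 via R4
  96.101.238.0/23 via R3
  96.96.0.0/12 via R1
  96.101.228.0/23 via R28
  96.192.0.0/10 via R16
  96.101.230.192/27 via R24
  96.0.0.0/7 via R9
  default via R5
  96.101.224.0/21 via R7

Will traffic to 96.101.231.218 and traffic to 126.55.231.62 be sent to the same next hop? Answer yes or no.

96.101.231.218: longest match 96.101.224.0/21 -> R7
126.55.231.62: longest match 0.0.0.0/0 -> R5

no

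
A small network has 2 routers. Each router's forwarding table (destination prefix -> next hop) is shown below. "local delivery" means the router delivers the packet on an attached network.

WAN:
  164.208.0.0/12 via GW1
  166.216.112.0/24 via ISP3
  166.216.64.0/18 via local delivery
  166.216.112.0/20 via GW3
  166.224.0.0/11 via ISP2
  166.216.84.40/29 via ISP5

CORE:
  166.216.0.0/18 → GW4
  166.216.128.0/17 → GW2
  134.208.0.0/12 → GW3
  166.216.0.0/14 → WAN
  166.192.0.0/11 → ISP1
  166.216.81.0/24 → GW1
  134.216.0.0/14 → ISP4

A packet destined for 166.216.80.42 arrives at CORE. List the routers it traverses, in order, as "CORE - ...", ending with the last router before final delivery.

At CORE: longest match for 166.216.80.42 is 166.216.0.0/14 -> WAN
At WAN: longest match for 166.216.80.42 is 166.216.64.0/18 -> local delivery

CORE - WAN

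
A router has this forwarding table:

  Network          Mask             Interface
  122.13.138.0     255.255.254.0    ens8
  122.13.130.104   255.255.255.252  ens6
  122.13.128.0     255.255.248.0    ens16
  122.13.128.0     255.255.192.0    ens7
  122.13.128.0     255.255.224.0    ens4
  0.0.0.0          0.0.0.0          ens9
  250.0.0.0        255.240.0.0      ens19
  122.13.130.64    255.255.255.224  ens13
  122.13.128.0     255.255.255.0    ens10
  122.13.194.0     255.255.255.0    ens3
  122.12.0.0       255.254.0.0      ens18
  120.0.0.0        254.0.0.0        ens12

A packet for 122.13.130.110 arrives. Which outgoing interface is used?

Routes whose prefix contains 122.13.130.110:
  0.0.0.0/0 (default, matches everything) -> ens9
  122.12.0.0/15 (122.12.0.0 - 122.13.255.255) -> ens18
  122.13.128.0/18 (122.13.128.0 - 122.13.191.255) -> ens7
  122.13.128.0/19 (122.13.128.0 - 122.13.159.255) -> ens4
  122.13.128.0/21 (122.13.128.0 - 122.13.135.255) -> ens16
More-specific entries that do NOT match:
  122.13.130.104/30 (122.13.130.104 - 122.13.130.107) does not contain 122.13.130.110
  122.13.130.64/27 (122.13.130.64 - 122.13.130.95) does not contain 122.13.130.110
  122.13.128.0/24 (122.13.128.0 - 122.13.128.255) does not contain 122.13.130.110
  122.13.194.0/24 (122.13.194.0 - 122.13.194.255) does not contain 122.13.130.110
  122.13.138.0/23 (122.13.138.0 - 122.13.139.255) does not contain 122.13.130.110
Longest matching prefix is /21 -> interface ens16.

ens16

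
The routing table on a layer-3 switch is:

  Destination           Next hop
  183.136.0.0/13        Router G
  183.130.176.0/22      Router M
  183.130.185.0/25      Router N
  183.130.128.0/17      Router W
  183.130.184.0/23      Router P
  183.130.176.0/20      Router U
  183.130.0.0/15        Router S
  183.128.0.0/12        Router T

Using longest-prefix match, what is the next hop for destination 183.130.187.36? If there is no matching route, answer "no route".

Router U

Routes whose prefix contains 183.130.187.36:
  183.128.0.0/12 (183.128.0.0 - 183.143.255.255) -> Router T
  183.130.0.0/15 (183.130.0.0 - 183.131.255.255) -> Router S
  183.130.128.0/17 (183.130.128.0 - 183.130.255.255) -> Router W
  183.130.176.0/20 (183.130.176.0 - 183.130.191.255) -> Router U
More-specific entries that do NOT match:
  183.130.185.0/25 (183.130.185.0 - 183.130.185.127) does not contain 183.130.187.36
  183.130.184.0/23 (183.130.184.0 - 183.130.185.255) does not contain 183.130.187.36
  183.130.176.0/22 (183.130.176.0 - 183.130.179.255) does not contain 183.130.187.36
Longest matching prefix is /20 -> next hop Router U.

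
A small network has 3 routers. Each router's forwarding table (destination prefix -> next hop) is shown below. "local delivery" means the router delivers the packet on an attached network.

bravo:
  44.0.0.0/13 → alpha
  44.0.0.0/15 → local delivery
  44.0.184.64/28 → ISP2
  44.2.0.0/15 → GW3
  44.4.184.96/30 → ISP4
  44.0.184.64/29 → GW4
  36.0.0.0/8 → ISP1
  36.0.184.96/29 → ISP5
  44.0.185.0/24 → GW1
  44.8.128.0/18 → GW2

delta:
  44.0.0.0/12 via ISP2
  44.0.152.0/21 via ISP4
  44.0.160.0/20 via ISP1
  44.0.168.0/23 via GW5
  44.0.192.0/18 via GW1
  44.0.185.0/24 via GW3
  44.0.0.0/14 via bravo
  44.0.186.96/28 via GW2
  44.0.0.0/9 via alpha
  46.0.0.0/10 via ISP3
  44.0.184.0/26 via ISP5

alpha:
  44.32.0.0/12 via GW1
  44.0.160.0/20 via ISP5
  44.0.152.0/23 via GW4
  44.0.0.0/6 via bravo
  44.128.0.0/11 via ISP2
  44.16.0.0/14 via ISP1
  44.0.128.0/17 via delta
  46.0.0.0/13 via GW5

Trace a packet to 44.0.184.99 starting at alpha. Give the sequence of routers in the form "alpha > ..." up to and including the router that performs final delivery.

alpha > delta > bravo

At alpha: longest match for 44.0.184.99 is 44.0.128.0/17 -> delta
At delta: longest match for 44.0.184.99 is 44.0.0.0/14 -> bravo
At bravo: longest match for 44.0.184.99 is 44.0.0.0/15 -> local delivery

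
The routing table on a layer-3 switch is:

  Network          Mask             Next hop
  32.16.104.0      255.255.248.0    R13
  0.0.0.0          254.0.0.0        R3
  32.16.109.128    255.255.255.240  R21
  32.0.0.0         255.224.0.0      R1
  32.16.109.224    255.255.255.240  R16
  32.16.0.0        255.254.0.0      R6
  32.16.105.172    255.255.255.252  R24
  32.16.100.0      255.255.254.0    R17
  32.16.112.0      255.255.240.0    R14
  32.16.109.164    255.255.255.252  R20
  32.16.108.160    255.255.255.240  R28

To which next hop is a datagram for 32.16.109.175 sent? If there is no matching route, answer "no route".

Routes whose prefix contains 32.16.109.175:
  32.0.0.0/11 (32.0.0.0 - 32.31.255.255) -> R1
  32.16.0.0/15 (32.16.0.0 - 32.17.255.255) -> R6
  32.16.104.0/21 (32.16.104.0 - 32.16.111.255) -> R13
More-specific entries that do NOT match:
  32.16.105.172/30 (32.16.105.172 - 32.16.105.175) does not contain 32.16.109.175
  32.16.109.164/30 (32.16.109.164 - 32.16.109.167) does not contain 32.16.109.175
  32.16.109.128/28 (32.16.109.128 - 32.16.109.143) does not contain 32.16.109.175
  32.16.109.224/28 (32.16.109.224 - 32.16.109.239) does not contain 32.16.109.175
  32.16.108.160/28 (32.16.108.160 - 32.16.108.175) does not contain 32.16.109.175
  32.16.100.0/23 (32.16.100.0 - 32.16.101.255) does not contain 32.16.109.175
Longest matching prefix is /21 -> next hop R13.

R13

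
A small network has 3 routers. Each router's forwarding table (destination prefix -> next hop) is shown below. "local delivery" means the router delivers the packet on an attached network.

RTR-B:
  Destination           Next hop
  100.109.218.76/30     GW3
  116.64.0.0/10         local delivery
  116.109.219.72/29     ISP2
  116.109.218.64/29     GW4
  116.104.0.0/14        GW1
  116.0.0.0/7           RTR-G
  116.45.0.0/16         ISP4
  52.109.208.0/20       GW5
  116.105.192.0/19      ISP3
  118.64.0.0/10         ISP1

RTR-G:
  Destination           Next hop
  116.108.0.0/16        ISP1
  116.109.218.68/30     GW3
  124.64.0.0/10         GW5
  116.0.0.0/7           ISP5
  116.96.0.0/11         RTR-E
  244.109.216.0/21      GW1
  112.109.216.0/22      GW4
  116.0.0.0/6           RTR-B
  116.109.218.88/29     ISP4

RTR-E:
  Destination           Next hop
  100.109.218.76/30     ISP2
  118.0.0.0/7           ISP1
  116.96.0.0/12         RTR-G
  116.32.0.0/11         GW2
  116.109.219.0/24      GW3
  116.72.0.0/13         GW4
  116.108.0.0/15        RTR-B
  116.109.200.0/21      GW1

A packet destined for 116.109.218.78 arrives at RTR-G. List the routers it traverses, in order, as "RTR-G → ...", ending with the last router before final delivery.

At RTR-G: longest match for 116.109.218.78 is 116.96.0.0/11 -> RTR-E
At RTR-E: longest match for 116.109.218.78 is 116.108.0.0/15 -> RTR-B
At RTR-B: longest match for 116.109.218.78 is 116.64.0.0/10 -> local delivery

RTR-G → RTR-E → RTR-B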